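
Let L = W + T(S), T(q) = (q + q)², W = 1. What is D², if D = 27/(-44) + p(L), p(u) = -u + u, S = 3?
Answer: 729/1936 ≈ 0.37655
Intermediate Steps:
T(q) = 4*q² (T(q) = (2*q)² = 4*q²)
L = 37 (L = 1 + 4*3² = 1 + 4*9 = 1 + 36 = 37)
p(u) = 0
D = -27/44 (D = 27/(-44) + 0 = 27*(-1/44) + 0 = -27/44 + 0 = -27/44 ≈ -0.61364)
D² = (-27/44)² = 729/1936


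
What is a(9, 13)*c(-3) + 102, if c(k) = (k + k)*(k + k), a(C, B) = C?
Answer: 426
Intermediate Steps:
c(k) = 4*k² (c(k) = (2*k)*(2*k) = 4*k²)
a(9, 13)*c(-3) + 102 = 9*(4*(-3)²) + 102 = 9*(4*9) + 102 = 9*36 + 102 = 324 + 102 = 426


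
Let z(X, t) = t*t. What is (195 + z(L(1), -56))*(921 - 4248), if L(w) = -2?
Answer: -11082237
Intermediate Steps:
z(X, t) = t²
(195 + z(L(1), -56))*(921 - 4248) = (195 + (-56)²)*(921 - 4248) = (195 + 3136)*(-3327) = 3331*(-3327) = -11082237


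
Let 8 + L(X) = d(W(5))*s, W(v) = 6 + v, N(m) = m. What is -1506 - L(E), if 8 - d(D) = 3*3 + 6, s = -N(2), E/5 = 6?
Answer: -1512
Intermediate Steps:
E = 30 (E = 5*6 = 30)
s = -2 (s = -1*2 = -2)
d(D) = -7 (d(D) = 8 - (3*3 + 6) = 8 - (9 + 6) = 8 - 1*15 = 8 - 15 = -7)
L(X) = 6 (L(X) = -8 - 7*(-2) = -8 + 14 = 6)
-1506 - L(E) = -1506 - 1*6 = -1506 - 6 = -1512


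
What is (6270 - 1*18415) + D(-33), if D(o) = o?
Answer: -12178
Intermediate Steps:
(6270 - 1*18415) + D(-33) = (6270 - 1*18415) - 33 = (6270 - 18415) - 33 = -12145 - 33 = -12178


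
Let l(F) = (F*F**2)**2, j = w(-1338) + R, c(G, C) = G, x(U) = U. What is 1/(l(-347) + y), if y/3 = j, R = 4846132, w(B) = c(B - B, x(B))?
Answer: 1/1745729104116325 ≈ 5.7283e-16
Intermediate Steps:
w(B) = 0 (w(B) = B - B = 0)
j = 4846132 (j = 0 + 4846132 = 4846132)
l(F) = F**6 (l(F) = (F**3)**2 = F**6)
y = 14538396 (y = 3*4846132 = 14538396)
1/(l(-347) + y) = 1/((-347)**6 + 14538396) = 1/(1745729089577929 + 14538396) = 1/1745729104116325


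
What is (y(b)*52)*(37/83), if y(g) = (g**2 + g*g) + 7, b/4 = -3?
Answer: 567580/83 ≈ 6838.3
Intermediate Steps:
b = -12 (b = 4*(-3) = -12)
y(g) = 7 + 2*g**2 (y(g) = (g**2 + g**2) + 7 = 2*g**2 + 7 = 7 + 2*g**2)
(y(b)*52)*(37/83) = ((7 + 2*(-12)**2)*52)*(37/83) = ((7 + 2*144)*52)*(37*(1/83)) = ((7 + 288)*52)*(37/83) = (295*52)*(37/83) = 15340*(37/83) = 567580/83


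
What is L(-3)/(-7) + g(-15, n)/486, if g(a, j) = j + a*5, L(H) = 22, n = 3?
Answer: -622/189 ≈ -3.2910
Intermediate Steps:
g(a, j) = j + 5*a
L(-3)/(-7) + g(-15, n)/486 = 22/(-7) + (3 + 5*(-15))/486 = 22*(-1/7) + (3 - 75)*(1/486) = -22/7 - 72*1/486 = -22/7 - 4/27 = -622/189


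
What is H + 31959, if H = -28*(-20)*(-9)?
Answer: 26919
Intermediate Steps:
H = -5040 (H = 560*(-9) = -5040)
H + 31959 = -5040 + 31959 = 26919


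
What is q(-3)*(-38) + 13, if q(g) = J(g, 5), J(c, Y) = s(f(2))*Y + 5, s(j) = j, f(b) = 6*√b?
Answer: -177 - 1140*√2 ≈ -1789.2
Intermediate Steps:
J(c, Y) = 5 + 6*Y*√2 (J(c, Y) = (6*√2)*Y + 5 = 6*Y*√2 + 5 = 5 + 6*Y*√2)
q(g) = 5 + 30*√2 (q(g) = 5 + 6*5*√2 = 5 + 30*√2)
q(-3)*(-38) + 13 = (5 + 30*√2)*(-38) + 13 = (-190 - 1140*√2) + 13 = -177 - 1140*√2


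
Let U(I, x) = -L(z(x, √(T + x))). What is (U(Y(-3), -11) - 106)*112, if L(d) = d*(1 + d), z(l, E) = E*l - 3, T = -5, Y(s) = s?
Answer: 204288 - 24640*I ≈ 2.0429e+5 - 24640.0*I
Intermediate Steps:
z(l, E) = -3 + E*l
U(I, x) = -(-3 + x*√(-5 + x))*(-2 + x*√(-5 + x)) (U(I, x) = -(-3 + √(-5 + x)*x)*(1 + (-3 + √(-5 + x)*x)) = -(-3 + x*√(-5 + x))*(1 + (-3 + x*√(-5 + x))) = -(-3 + x*√(-5 + x))*(-2 + x*√(-5 + x)))
(U(Y(-3), -11) - 106)*112 = ((-6 - 1*(-11)³ + 5*(-11)² + 5*(-11)*√(-5 - 11)) - 106)*112 = ((-6 - 1*(-1331) + 5*121 + 5*(-11)*√(-16)) - 106)*112 = ((-6 + 1331 + 605 + 5*(-11)*(4*I)) - 106)*112 = ((-6 + 1331 + 605 - 220*I) - 106)*112 = ((1930 - 220*I) - 106)*112 = (1824 - 220*I)*112 = 204288 - 24640*I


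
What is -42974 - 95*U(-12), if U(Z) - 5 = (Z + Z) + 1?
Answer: -41264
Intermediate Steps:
U(Z) = 6 + 2*Z (U(Z) = 5 + ((Z + Z) + 1) = 5 + (2*Z + 1) = 5 + (1 + 2*Z) = 6 + 2*Z)
-42974 - 95*U(-12) = -42974 - 95*(6 + 2*(-12)) = -42974 - 95*(6 - 24) = -42974 - 95*(-18) = -42974 - 1*(-1710) = -42974 + 1710 = -41264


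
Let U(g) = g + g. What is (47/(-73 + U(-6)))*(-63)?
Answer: 2961/85 ≈ 34.835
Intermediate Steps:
U(g) = 2*g
(47/(-73 + U(-6)))*(-63) = (47/(-73 + 2*(-6)))*(-63) = (47/(-73 - 12))*(-63) = (47/(-85))*(-63) = (47*(-1/85))*(-63) = -47/85*(-63) = 2961/85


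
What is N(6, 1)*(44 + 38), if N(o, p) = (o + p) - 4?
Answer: 246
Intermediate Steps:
N(o, p) = -4 + o + p
N(6, 1)*(44 + 38) = (-4 + 6 + 1)*(44 + 38) = 3*82 = 246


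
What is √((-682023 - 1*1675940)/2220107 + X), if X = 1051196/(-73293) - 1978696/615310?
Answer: I*√46664449005899661875623367706345465/50061099309796905 ≈ 4.3151*I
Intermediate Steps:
X = -395917988344/22548957915 (X = 1051196*(-1/73293) - 1978696*1/615310 = -1051196/73293 - 989348/307655 = -395917988344/22548957915 ≈ -17.558)
√((-682023 - 1*1675940)/2220107 + X) = √((-682023 - 1*1675940)/2220107 - 395917988344/22548957915) = √((-682023 - 1675940)*(1/2220107) - 395917988344/22548957915) = √(-2357963*1/2220107 - 395917988344/22548957915) = √(-2357963/2220107 - 395917988344/22548957915) = √(-932149905800559953/50061099309796905) = I*√46664449005899661875623367706345465/50061099309796905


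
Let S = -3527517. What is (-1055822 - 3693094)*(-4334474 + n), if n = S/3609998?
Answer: 5307743332981450086/257857 ≈ 2.0584e+13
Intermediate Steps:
n = -503931/515714 (n = -3527517/3609998 = -3527517*1/3609998 = -503931/515714 ≈ -0.97715)
(-1055822 - 3693094)*(-4334474 + n) = (-1055822 - 3693094)*(-4334474 - 503931/515714) = -4748916*(-2235349428367/515714) = 5307743332981450086/257857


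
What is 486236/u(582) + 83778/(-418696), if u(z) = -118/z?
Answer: -29621629902699/12351532 ≈ -2.3982e+6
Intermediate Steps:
486236/u(582) + 83778/(-418696) = 486236/((-118/582)) + 83778/(-418696) = 486236/((-118*1/582)) + 83778*(-1/418696) = 486236/(-59/291) - 41889/209348 = 486236*(-291/59) - 41889/209348 = -141494676/59 - 41889/209348 = -29621629902699/12351532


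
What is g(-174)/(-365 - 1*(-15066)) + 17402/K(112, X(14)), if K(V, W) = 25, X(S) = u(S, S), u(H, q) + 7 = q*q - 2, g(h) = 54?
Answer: 255828152/367525 ≈ 696.08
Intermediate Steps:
u(H, q) = -9 + q² (u(H, q) = -7 + (q*q - 2) = -7 + (q² - 2) = -7 + (-2 + q²) = -9 + q²)
X(S) = -9 + S²
g(-174)/(-365 - 1*(-15066)) + 17402/K(112, X(14)) = 54/(-365 - 1*(-15066)) + 17402/25 = 54/(-365 + 15066) + 17402*(1/25) = 54/14701 + 17402/25 = 255828152/367525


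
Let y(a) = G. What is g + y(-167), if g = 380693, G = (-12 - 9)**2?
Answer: 381134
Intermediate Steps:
G = 441 (G = (-21)**2 = 441)
y(a) = 441
g + y(-167) = 380693 + 441 = 381134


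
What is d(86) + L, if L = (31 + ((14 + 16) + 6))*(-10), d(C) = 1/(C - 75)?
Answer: -7369/11 ≈ -669.91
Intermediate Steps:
d(C) = 1/(-75 + C)
L = -670 (L = (31 + (30 + 6))*(-10) = (31 + 36)*(-10) = 67*(-10) = -670)
d(86) + L = 1/(-75 + 86) - 670 = 1/11 - 670 = -7369/11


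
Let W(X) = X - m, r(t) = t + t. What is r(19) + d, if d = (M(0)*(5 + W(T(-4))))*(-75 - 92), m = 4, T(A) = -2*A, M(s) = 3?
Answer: -4471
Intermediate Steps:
r(t) = 2*t
W(X) = -4 + X (W(X) = X - 1*4 = X - 4 = -4 + X)
d = -4509 (d = (3*(5 + (-4 - 2*(-4))))*(-75 - 92) = (3*(5 + (-4 + 8)))*(-167) = (3*(5 + 4))*(-167) = (3*9)*(-167) = 27*(-167) = -4509)
r(19) + d = 2*19 - 4509 = 38 - 4509 = -4471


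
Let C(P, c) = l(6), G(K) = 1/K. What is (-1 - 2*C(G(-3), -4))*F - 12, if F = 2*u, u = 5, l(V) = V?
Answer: -142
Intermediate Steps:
C(P, c) = 6
F = 10 (F = 2*5 = 10)
(-1 - 2*C(G(-3), -4))*F - 12 = (-1 - 2*6)*10 - 12 = (-1 - 12)*10 - 12 = -13*10 - 12 = -130 - 12 = -142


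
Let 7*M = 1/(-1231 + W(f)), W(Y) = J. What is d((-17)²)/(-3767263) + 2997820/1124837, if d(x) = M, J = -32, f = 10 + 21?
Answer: 14263786951252271/5352034252458453 ≈ 2.6651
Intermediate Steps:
f = 31
W(Y) = -32
M = -1/8841 (M = 1/(7*(-1231 - 32)) = (⅐)/(-1263) = (⅐)*(-1/1263) = -1/8841 ≈ -0.00011311)
d(x) = -1/8841
d((-17)²)/(-3767263) + 2997820/1124837 = -1/8841/(-3767263) + 2997820/1124837 = -1/8841*(-1/3767263) + 2997820*(1/1124837) = 1/33306372183 + 428260/160691 = 14263786951252271/5352034252458453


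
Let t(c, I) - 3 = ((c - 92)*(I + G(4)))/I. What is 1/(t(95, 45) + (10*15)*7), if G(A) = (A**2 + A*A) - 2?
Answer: 1/1058 ≈ 0.00094518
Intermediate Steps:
G(A) = -2 + 2*A**2 (G(A) = (A**2 + A**2) - 2 = 2*A**2 - 2 = -2 + 2*A**2)
t(c, I) = 3 + (-92 + c)*(30 + I)/I (t(c, I) = 3 + ((c - 92)*(I + (-2 + 2*4**2)))/I = 3 + ((-92 + c)*(I + (-2 + 2*16)))/I = 3 + ((-92 + c)*(I + (-2 + 32)))/I = 3 + ((-92 + c)*(I + 30))/I = 3 + ((-92 + c)*(30 + I))/I = 3 + (-92 + c)*(30 + I)/I)
1/(t(95, 45) + (10*15)*7) = 1/((-2760 + 30*95 + 45*(-89 + 95))/45 + (10*15)*7) = 1/((-2760 + 2850 + 45*6)/45 + 150*7) = 1/((-2760 + 2850 + 270)/45 + 1050) = 1/((1/45)*360 + 1050) = 1/(8 + 1050) = 1/1058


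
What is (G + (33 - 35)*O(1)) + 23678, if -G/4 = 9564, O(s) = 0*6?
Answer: -14578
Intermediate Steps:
O(s) = 0
G = -38256 (G = -4*9564 = -38256)
(G + (33 - 35)*O(1)) + 23678 = (-38256 + (33 - 35)*0) + 23678 = (-38256 - 2*0) + 23678 = (-38256 + 0) + 23678 = -38256 + 23678 = -14578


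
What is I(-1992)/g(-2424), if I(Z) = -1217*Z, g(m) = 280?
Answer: 303033/35 ≈ 8658.1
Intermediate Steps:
I(-1992)/g(-2424) = -1217*(-1992)/280 = 2424264*(1/280) = 303033/35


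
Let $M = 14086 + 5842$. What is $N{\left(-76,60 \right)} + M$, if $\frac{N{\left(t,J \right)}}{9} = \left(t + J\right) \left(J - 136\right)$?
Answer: $30872$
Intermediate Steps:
$N{\left(t,J \right)} = 9 \left(-136 + J\right) \left(J + t\right)$ ($N{\left(t,J \right)} = 9 \left(t + J\right) \left(J - 136\right) = 9 \left(J + t\right) \left(-136 + J\right) = 9 \left(-136 + J\right) \left(J + t\right)$)
$M = 19928$
$N{\left(-76,60 \right)} + M = \left(\left(-1224\right) 60 - -93024 + 9 \cdot 60^{2} + 9 \cdot 60 \left(-76\right)\right) + 19928 = \left(-73440 + 93024 + 9 \cdot 3600 - 41040\right) + 19928 = \left(-73440 + 93024 + 32400 - 41040\right) + 19928 = 10944 + 19928 = 30872$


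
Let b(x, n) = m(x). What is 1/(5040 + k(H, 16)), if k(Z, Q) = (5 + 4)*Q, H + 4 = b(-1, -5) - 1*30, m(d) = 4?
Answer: 1/5184 ≈ 0.00019290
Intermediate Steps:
b(x, n) = 4
H = -30 (H = -4 + (4 - 1*30) = -4 + (4 - 30) = -4 - 26 = -30)
k(Z, Q) = 9*Q
1/(5040 + k(H, 16)) = 1/(5040 + 9*16) = 1/(5040 + 144) = 1/5184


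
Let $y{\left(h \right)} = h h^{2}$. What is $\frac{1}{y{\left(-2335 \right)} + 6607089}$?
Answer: $- \frac{1}{12724338286} \approx -7.859 \cdot 10^{-11}$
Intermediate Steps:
$y{\left(h \right)} = h^{3}$
$\frac{1}{y{\left(-2335 \right)} + 6607089} = \frac{1}{\left(-2335\right)^{3} + 6607089} = \frac{1}{-12730945375 + 6607089} = \frac{1}{-12724338286} = - \frac{1}{12724338286}$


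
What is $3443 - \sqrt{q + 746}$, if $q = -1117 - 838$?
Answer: $3443 - i \sqrt{1209} \approx 3443.0 - 34.771 i$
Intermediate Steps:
$q = -1955$
$3443 - \sqrt{q + 746} = 3443 - \sqrt{-1955 + 746} = 3443 - \sqrt{-1209} = 3443 - i \sqrt{1209}$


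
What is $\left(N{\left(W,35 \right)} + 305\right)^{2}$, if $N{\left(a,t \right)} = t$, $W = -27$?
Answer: $115600$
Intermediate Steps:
$\left(N{\left(W,35 \right)} + 305\right)^{2} = \left(35 + 305\right)^{2} = 340^{2} = 115600$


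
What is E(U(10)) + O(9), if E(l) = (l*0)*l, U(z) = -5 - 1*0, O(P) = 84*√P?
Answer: 252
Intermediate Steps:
U(z) = -5 (U(z) = -5 + 0 = -5)
E(l) = 0 (E(l) = 0*l = 0)
E(U(10)) + O(9) = 0 + 84*√9 = 0 + 84*3 = 0 + 252 = 252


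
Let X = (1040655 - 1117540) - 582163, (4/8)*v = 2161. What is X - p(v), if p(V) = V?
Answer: -663370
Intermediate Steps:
v = 4322 (v = 2*2161 = 4322)
X = -659048 (X = -76885 - 582163 = -659048)
X - p(v) = -659048 - 1*4322 = -659048 - 4322 = -663370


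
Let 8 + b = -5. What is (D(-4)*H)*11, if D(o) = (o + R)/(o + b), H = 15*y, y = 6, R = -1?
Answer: 4950/17 ≈ 291.18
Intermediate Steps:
b = -13 (b = -8 - 5 = -13)
H = 90 (H = 15*6 = 90)
D(o) = (-1 + o)/(-13 + o) (D(o) = (o - 1)/(o - 13) = (-1 + o)/(-13 + o))
(D(-4)*H)*11 = (((-1 - 4)/(-13 - 4))*90)*11 = ((-5/(-17))*90)*11 = (-1/17*(-5)*90)*11 = ((5/17)*90)*11 = (450/17)*11 = 4950/17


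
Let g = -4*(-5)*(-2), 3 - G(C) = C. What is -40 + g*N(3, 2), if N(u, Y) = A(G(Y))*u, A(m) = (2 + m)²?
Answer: -1120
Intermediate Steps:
G(C) = 3 - C
N(u, Y) = u*(5 - Y)² (N(u, Y) = (2 + (3 - Y))²*u = (5 - Y)²*u = u*(5 - Y)²)
g = -40 (g = 20*(-2) = -40)
-40 + g*N(3, 2) = -40 - 120*(-5 + 2)² = -40 - 120*(-3)² = -40 - 120*9 = -40 - 40*27 = -40 - 1080 = -1120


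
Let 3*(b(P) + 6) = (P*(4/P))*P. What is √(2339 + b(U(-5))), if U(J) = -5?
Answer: √20937/3 ≈ 48.232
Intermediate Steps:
b(P) = -6 + 4*P/3 (b(P) = -6 + ((P*(4/P))*P)/3 = -6 + (4*P)/3 = -6 + 4*P/3)
√(2339 + b(U(-5))) = √(2339 + (-6 + (4/3)*(-5))) = √(2339 + (-6 - 20/3)) = √(2339 - 38/3) = √(6979/3) = √20937/3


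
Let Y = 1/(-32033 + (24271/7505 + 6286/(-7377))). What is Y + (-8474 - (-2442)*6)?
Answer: 10955790062809919/1773355473968 ≈ 6178.0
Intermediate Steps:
Y = -55364385/1773355473968 (Y = 1/(-32033 + (24271*(1/7505) + 6286*(-1/7377))) = 1/(-32033 + (24271/7505 - 6286/7377)) = 1/(-32033 + 131870737/55364385) = 1/(-1773355473968/55364385) = -55364385/1773355473968 ≈ -3.1220e-5)
Y + (-8474 - (-2442)*6) = -55364385/1773355473968 + (-8474 - (-2442)*6) = -55364385/1773355473968 + (-8474 - 1*(-14652)) = -55364385/1773355473968 + (-8474 + 14652) = -55364385/1773355473968 + 6178 = 10955790062809919/1773355473968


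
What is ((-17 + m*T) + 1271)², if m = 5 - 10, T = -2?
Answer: 1597696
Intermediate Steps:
m = -5
((-17 + m*T) + 1271)² = ((-17 - 5*(-2)) + 1271)² = ((-17 + 10) + 1271)² = (-7 + 1271)² = 1264² = 1597696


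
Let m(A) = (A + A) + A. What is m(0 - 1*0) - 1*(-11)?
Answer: 11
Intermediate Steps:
m(A) = 3*A (m(A) = 2*A + A = 3*A)
m(0 - 1*0) - 1*(-11) = 3*(0 - 1*0) - 1*(-11) = 3*(0 + 0) + 11 = 3*0 + 11 = 0 + 11 = 11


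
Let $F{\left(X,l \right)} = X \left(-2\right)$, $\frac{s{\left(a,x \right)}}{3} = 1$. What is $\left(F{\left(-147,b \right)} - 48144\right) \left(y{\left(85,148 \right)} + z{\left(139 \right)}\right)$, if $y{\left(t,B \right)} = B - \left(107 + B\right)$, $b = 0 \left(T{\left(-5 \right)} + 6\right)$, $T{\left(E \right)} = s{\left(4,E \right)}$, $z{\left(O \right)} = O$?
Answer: $-1531200$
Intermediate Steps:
$s{\left(a,x \right)} = 3$ ($s{\left(a,x \right)} = 3 \cdot 1 = 3$)
$T{\left(E \right)} = 3$
$b = 0$ ($b = 0 \left(3 + 6\right) = 0 \cdot 9 = 0$)
$y{\left(t,B \right)} = -107$
$F{\left(X,l \right)} = - 2 X$
$\left(F{\left(-147,b \right)} - 48144\right) \left(y{\left(85,148 \right)} + z{\left(139 \right)}\right) = \left(\left(-2\right) \left(-147\right) - 48144\right) \left(-107 + 139\right) = \left(294 - 48144\right) 32 = \left(-47850\right) 32 = -1531200$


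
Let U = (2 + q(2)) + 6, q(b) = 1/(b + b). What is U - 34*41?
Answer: -5543/4 ≈ -1385.8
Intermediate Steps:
q(b) = 1/(2*b)
U = 33/4 (U = (2 + (½)/2) + 6 = (2 + (½)*(½)) + 6 = (2 + ¼) + 6 = 9/4 + 6 = 33/4 ≈ 8.2500)
U - 34*41 = 33/4 - 34*41 = 33/4 - 1394 = -5543/4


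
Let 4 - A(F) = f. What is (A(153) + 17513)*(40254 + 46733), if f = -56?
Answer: 1528622551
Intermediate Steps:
A(F) = 60 (A(F) = 4 - 1*(-56) = 4 + 56 = 60)
(A(153) + 17513)*(40254 + 46733) = (60 + 17513)*(40254 + 46733) = 17573*86987 = 1528622551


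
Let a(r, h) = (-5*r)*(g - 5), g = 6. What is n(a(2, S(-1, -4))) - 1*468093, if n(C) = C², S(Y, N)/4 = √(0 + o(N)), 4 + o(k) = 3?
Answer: -467993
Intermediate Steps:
o(k) = -1 (o(k) = -4 + 3 = -1)
S(Y, N) = 4*I (S(Y, N) = 4*√(0 - 1) = 4*√(-1) = 4*I)
a(r, h) = -5*r (a(r, h) = (-5*r)*(6 - 5) = -5*r*1 = -5*r)
n(a(2, S(-1, -4))) - 1*468093 = (-5*2)² - 1*468093 = (-10)² - 468093 = 100 - 468093 = -467993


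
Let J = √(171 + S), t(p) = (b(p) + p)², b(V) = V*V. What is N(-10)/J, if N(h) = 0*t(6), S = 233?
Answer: 0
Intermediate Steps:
b(V) = V²
t(p) = (p + p²)² (t(p) = (p² + p)² = (p + p²)²)
N(h) = 0 (N(h) = 0*(6²*(1 + 6)²) = 0*(36*7²) = 0*(36*49) = 0*1764 = 0)
J = 2*√101 (J = √(171 + 233) = √404 = 2*√101 ≈ 20.100)
N(-10)/J = 0/((2*√101)) = 0*(√101/202) = 0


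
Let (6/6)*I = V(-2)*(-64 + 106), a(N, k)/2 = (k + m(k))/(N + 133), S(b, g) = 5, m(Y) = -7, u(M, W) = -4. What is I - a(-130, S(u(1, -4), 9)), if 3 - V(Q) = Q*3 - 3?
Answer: 1516/3 ≈ 505.33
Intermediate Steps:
V(Q) = 6 - 3*Q (V(Q) = 3 - (Q*3 - 3) = 3 - (3*Q - 3) = 3 - (-3 + 3*Q) = 3 + (3 - 3*Q) = 6 - 3*Q)
a(N, k) = 2*(-7 + k)/(133 + N) (a(N, k) = 2*((k - 7)/(N + 133)) = 2*((-7 + k)/(133 + N)) = 2*(-7 + k)/(133 + N))
I = 504 (I = (6 - 3*(-2))*(-64 + 106) = (6 + 6)*42 = 12*42 = 504)
I - a(-130, S(u(1, -4), 9)) = 504 - 2*(-7 + 5)/(133 - 130) = 504 - 2*(-2)/3 = 504 - 1*(-4/3) = 504 + 4/3 = 1516/3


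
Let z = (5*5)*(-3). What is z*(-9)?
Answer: 675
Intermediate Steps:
z = -75 (z = 25*(-3) = -75)
z*(-9) = -75*(-9) = 675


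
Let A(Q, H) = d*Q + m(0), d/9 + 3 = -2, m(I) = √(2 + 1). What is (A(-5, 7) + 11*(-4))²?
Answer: (181 + √3)² ≈ 33391.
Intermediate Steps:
m(I) = √3
d = -45 (d = -27 + 9*(-2) = -27 - 18 = -45)
A(Q, H) = √3 - 45*Q (A(Q, H) = -45*Q + √3 = √3 - 45*Q)
(A(-5, 7) + 11*(-4))² = ((√3 - 45*(-5)) + 11*(-4))² = ((√3 + 225) - 44)² = ((225 + √3) - 44)² = (181 + √3)²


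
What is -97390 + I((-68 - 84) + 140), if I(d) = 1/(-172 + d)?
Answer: -17919761/184 ≈ -97390.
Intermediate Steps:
-97390 + I((-68 - 84) + 140) = -97390 + 1/(-172 + ((-68 - 84) + 140)) = -97390 + 1/(-172 + (-152 + 140)) = -97390 + 1/(-172 - 12) = -97390 + 1/(-184) = -97390 - 1/184 = -17919761/184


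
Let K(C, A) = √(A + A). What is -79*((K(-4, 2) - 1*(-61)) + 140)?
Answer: -16037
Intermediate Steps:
K(C, A) = √2*√A (K(C, A) = √(2*A) = √2*√A)
-79*((K(-4, 2) - 1*(-61)) + 140) = -79*((√2*√2 - 1*(-61)) + 140) = -79*((2 + 61) + 140) = -79*(63 + 140) = -79*203 = -16037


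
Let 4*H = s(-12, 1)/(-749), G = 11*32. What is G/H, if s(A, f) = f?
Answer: -1054592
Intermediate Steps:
G = 352
H = -1/2996 (H = (1/(-749))/4 = (1*(-1/749))/4 = (¼)*(-1/749) = -1/2996 ≈ -0.00033378)
G/H = 352/(-1/2996) = 352*(-2996) = -1054592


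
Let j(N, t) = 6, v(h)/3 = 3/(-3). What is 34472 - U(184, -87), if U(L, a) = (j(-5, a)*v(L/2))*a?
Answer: 32906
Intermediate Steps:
v(h) = -3 (v(h) = 3*(3/(-3)) = 3*(3*(-1/3)) = 3*(-1) = -3)
U(L, a) = -18*a (U(L, a) = (6*(-3))*a = -18*a)
34472 - U(184, -87) = 34472 - (-18)*(-87) = 34472 - 1*1566 = 34472 - 1566 = 32906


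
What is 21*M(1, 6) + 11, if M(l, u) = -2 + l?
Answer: -10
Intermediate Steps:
21*M(1, 6) + 11 = 21*(-2 + 1) + 11 = 21*(-1) + 11 = -21 + 11 = -10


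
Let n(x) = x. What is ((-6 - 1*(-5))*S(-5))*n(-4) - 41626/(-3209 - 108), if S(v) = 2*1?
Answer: 68162/3317 ≈ 20.549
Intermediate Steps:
S(v) = 2
((-6 - 1*(-5))*S(-5))*n(-4) - 41626/(-3209 - 108) = ((-6 - 1*(-5))*2)*(-4) - 41626/(-3209 - 108) = ((-6 + 5)*2)*(-4) - 41626/(-3317) = -1*2*(-4) - 41626*(-1/3317) = -2*(-4) + 41626/3317 = 8 + 41626/3317 = 68162/3317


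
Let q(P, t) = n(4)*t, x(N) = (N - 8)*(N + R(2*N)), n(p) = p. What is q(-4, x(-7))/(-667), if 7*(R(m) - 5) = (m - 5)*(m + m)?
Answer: 4440/667 ≈ 6.6567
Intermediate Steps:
R(m) = 5 + 2*m*(-5 + m)/7 (R(m) = 5 + ((m - 5)*(m + m))/7 = 5 + ((-5 + m)*(2*m))/7 = 5 + (2*m*(-5 + m))/7 = 5 + 2*m*(-5 + m)/7)
x(N) = (-8 + N)*(5 - 13*N/7 + 8*N²/7) (x(N) = (N - 8)*(N + (5 - 20*N/7 + 2*(2*N)²/7)) = (-8 + N)*(N + (5 - 20*N/7 + 2*(4*N²)/7)) = (-8 + N)*(N + (5 - 20*N/7 + 8*N²/7)) = (-8 + N)*(5 - 13*N/7 + 8*N²/7))
q(P, t) = 4*t
q(-4, x(-7))/(-667) = (4*(-40 - 11*(-7)² + (8/7)*(-7)³ + (139/7)*(-7)))/(-667) = (4*(-40 - 11*49 + (8/7)*(-343) - 139))*(-1/667) = (4*(-40 - 539 - 392 - 139))*(-1/667) = (4*(-1110))*(-1/667) = -4440*(-1/667) = 4440/667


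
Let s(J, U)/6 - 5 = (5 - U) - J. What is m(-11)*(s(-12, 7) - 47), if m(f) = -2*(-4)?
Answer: 344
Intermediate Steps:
m(f) = 8
s(J, U) = 60 - 6*J - 6*U (s(J, U) = 30 + 6*((5 - U) - J) = 30 + 6*(5 - J - U) = 30 + (30 - 6*J - 6*U) = 60 - 6*J - 6*U)
m(-11)*(s(-12, 7) - 47) = 8*((60 - 6*(-12) - 6*7) - 47) = 8*((60 + 72 - 42) - 47) = 8*(90 - 47) = 8*43 = 344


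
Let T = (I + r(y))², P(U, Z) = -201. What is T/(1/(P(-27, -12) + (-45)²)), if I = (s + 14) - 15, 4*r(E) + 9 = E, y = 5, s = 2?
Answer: 0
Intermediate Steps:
r(E) = -9/4 + E/4
I = 1 (I = (2 + 14) - 15 = 16 - 15 = 1)
T = 0 (T = (1 + (-9/4 + (¼)*5))² = (1 + (-9/4 + 5/4))² = (1 - 1)² = 0² = 0)
T/(1/(P(-27, -12) + (-45)²)) = 0/(1/(-201 + (-45)²)) = 0/(1/(-201 + 2025)) = 0/(1/1824) = 0*1824 = 0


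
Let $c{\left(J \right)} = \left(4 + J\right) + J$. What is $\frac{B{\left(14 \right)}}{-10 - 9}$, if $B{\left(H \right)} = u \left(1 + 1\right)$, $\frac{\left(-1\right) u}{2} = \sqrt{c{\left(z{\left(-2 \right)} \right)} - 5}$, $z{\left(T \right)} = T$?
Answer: $\frac{4 i \sqrt{5}}{19} \approx 0.47075 i$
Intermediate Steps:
$c{\left(J \right)} = 4 + 2 J$
$u = - 2 i \sqrt{5}$ ($u = - 2 \sqrt{\left(4 + 2 \left(-2\right)\right) - 5} = - 2 \sqrt{\left(4 - 4\right) - 5} = - 2 \sqrt{0 - 5} = - 2 \sqrt{-5} = - 2 i \sqrt{5} \approx - 4.4721 i$)
$B{\left(H \right)} = - 4 i \sqrt{5}$ ($B{\left(H \right)} = - 2 i \sqrt{5} \left(1 + 1\right) = - 2 i \sqrt{5} \cdot 2 = - 4 i \sqrt{5}$)
$\frac{B{\left(14 \right)}}{-10 - 9} = \frac{\left(-4\right) i \sqrt{5}}{-10 - 9} = \frac{\left(-4\right) i \sqrt{5}}{-19} = - 4 i \sqrt{5} \left(- \frac{1}{19}\right) = \frac{4 i \sqrt{5}}{19}$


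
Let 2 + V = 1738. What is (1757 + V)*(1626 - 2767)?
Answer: -3985513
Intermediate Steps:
V = 1736 (V = -2 + 1738 = 1736)
(1757 + V)*(1626 - 2767) = (1757 + 1736)*(1626 - 2767) = 3493*(-1141) = -3985513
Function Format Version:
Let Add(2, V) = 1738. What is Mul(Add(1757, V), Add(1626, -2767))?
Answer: -3985513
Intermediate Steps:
V = 1736 (V = Add(-2, 1738) = 1736)
Mul(Add(1757, V), Add(1626, -2767)) = Mul(Add(1757, 1736), Add(1626, -2767)) = Mul(3493, -1141) = -3985513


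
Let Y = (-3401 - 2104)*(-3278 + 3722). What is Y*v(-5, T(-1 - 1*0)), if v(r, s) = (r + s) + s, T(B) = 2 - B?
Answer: -2444220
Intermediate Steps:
v(r, s) = r + 2*s
Y = -2444220 (Y = -5505*444 = -2444220)
Y*v(-5, T(-1 - 1*0)) = -2444220*(-5 + 2*(2 - (-1 - 1*0))) = -2444220*(-5 + 2*(2 - (-1 + 0))) = -2444220*(-5 + 2*(2 - 1*(-1))) = -2444220*(-5 + 2*(2 + 1)) = -2444220*(-5 + 2*3) = -2444220*(-5 + 6) = -2444220*1 = -2444220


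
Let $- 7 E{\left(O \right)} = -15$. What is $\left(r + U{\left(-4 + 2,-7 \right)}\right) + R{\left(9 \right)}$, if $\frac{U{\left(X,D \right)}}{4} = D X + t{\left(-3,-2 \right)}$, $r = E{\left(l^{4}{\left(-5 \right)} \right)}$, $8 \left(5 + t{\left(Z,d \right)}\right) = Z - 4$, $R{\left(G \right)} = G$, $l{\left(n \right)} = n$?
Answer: $\frac{611}{14} \approx 43.643$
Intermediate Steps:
$t{\left(Z,d \right)} = - \frac{11}{2} + \frac{Z}{8}$ ($t{\left(Z,d \right)} = -5 + \frac{Z - 4}{8} = -5 + \frac{-4 + Z}{8} = -5 + \left(- \frac{1}{2} + \frac{Z}{8}\right) = - \frac{11}{2} + \frac{Z}{8}$)
$E{\left(O \right)} = \frac{15}{7}$ ($E{\left(O \right)} = \left(- \frac{1}{7}\right) \left(-15\right) = \frac{15}{7}$)
$r = \frac{15}{7} \approx 2.1429$
$U{\left(X,D \right)} = - \frac{47}{2} + 4 D X$ ($U{\left(X,D \right)} = 4 \left(D X + \left(- \frac{11}{2} + \frac{1}{8} \left(-3\right)\right)\right) = 4 \left(D X - \frac{47}{8}\right) = 4 \left(- \frac{47}{8} + D X\right) = - \frac{47}{2} + 4 D X$)
$\left(r + U{\left(-4 + 2,-7 \right)}\right) + R{\left(9 \right)} = \left(\frac{15}{7} - \left(\frac{47}{2} + 28 \left(-4 + 2\right)\right)\right) + 9 = \left(\frac{15}{7} - \left(\frac{47}{2} + 28 \left(-2\right)\right)\right) + 9 = \left(\frac{15}{7} + \left(- \frac{47}{2} + 56\right)\right) + 9 = \left(\frac{15}{7} + \frac{65}{2}\right) + 9 = \frac{485}{14} + 9 = \frac{611}{14}$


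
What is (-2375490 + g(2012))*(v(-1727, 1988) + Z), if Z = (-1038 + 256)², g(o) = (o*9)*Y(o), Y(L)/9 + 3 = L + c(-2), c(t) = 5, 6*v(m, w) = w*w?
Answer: 413899599018664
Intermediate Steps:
v(m, w) = w²/6 (v(m, w) = (w*w)/6 = w²/6)
Y(L) = 18 + 9*L (Y(L) = -27 + 9*(L + 5) = -27 + 9*(5 + L) = -27 + (45 + 9*L) = 18 + 9*L)
g(o) = 9*o*(18 + 9*o) (g(o) = (o*9)*(18 + 9*o) = (9*o)*(18 + 9*o) = 9*o*(18 + 9*o))
Z = 611524 (Z = (-782)² = 611524)
(-2375490 + g(2012))*(v(-1727, 1988) + Z) = (-2375490 + 81*2012*(2 + 2012))*((⅙)*1988² + 611524) = (-2375490 + 81*2012*2014)*((⅙)*3952144 + 611524) = (-2375490 + 328225608)*(1976072/3 + 611524) = 325850118*(3810644/3) = 413899599018664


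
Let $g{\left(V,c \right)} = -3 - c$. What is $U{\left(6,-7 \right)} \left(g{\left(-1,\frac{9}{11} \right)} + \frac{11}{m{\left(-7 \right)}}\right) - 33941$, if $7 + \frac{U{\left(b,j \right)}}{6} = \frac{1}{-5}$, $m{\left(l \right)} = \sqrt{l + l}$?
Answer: $- \frac{1857683}{55} + \frac{1188 i \sqrt{14}}{35} \approx -33776.0 + 127.0 i$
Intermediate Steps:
$m{\left(l \right)} = \sqrt{2} \sqrt{l}$ ($m{\left(l \right)} = \sqrt{2 l} = \sqrt{2} \sqrt{l}$)
$U{\left(b,j \right)} = - \frac{216}{5}$ ($U{\left(b,j \right)} = -42 + \frac{6}{-5} = -42 + 6 \left(- \frac{1}{5}\right) = -42 - \frac{6}{5} = - \frac{216}{5}$)
$U{\left(6,-7 \right)} \left(g{\left(-1,\frac{9}{11} \right)} + \frac{11}{m{\left(-7 \right)}}\right) - 33941 = - \frac{216 \left(\left(-3 - \frac{9}{11}\right) + \frac{11}{\sqrt{2} \sqrt{-7}}\right)}{5} - 33941 = - \frac{216 \left(\left(-3 - 9 \cdot \frac{1}{11}\right) + \frac{11}{\sqrt{2} i \sqrt{7}}\right)}{5} - 33941 = - \frac{216 \left(\left(-3 - \frac{9}{11}\right) + \frac{11}{i \sqrt{14}}\right)}{5} - 33941 = - \frac{216 \left(\left(-3 - \frac{9}{11}\right) + 11 \left(- \frac{i \sqrt{14}}{14}\right)\right)}{5} - 33941 = - \frac{216 \left(- \frac{42}{11} - \frac{11 i \sqrt{14}}{14}\right)}{5} - 33941 = \left(\frac{9072}{55} + \frac{1188 i \sqrt{14}}{35}\right) - 33941 = - \frac{1857683}{55} + \frac{1188 i \sqrt{14}}{35}$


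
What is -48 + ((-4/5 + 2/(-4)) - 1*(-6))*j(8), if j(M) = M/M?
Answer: -433/10 ≈ -43.300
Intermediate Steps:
j(M) = 1
-48 + ((-4/5 + 2/(-4)) - 1*(-6))*j(8) = -48 + ((-4/5 + 2/(-4)) - 1*(-6))*1 = -48 + ((-4*⅕ + 2*(-¼)) + 6)*1 = -48 + ((-⅘ - ½) + 6)*1 = -48 + (-13/10 + 6)*1 = -48 + (47/10)*1 = -48 + 47/10 = -433/10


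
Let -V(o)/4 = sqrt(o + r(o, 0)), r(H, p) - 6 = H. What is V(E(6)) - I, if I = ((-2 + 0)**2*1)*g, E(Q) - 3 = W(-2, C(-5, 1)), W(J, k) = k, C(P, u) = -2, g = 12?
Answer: -48 - 8*sqrt(2) ≈ -59.314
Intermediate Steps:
E(Q) = 1 (E(Q) = 3 - 2 = 1)
r(H, p) = 6 + H
V(o) = -4*sqrt(6 + 2*o) (V(o) = -4*sqrt(o + (6 + o)) = -4*sqrt(6 + 2*o))
I = 48 (I = ((-2 + 0)**2*1)*12 = ((-2)**2*1)*12 = (4*1)*12 = 4*12 = 48)
V(E(6)) - I = -4*sqrt(6 + 2*1) - 1*48 = -4*sqrt(6 + 2) - 48 = -8*sqrt(2) - 48 = -48 - 8*sqrt(2)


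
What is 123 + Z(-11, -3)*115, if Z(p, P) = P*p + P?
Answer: 3573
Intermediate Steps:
Z(p, P) = P + P*p
123 + Z(-11, -3)*115 = 123 - 3*(1 - 11)*115 = 123 - 3*(-10)*115 = 123 + 30*115 = 123 + 3450 = 3573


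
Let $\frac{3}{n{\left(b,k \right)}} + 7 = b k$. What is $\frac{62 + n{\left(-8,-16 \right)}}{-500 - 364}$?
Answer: $- \frac{7505}{104544} \approx -0.071788$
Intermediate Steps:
$n{\left(b,k \right)} = \frac{3}{-7 + b k}$
$\frac{62 + n{\left(-8,-16 \right)}}{-500 - 364} = \frac{62 + \frac{3}{-7 - -128}}{-500 - 364} = \frac{62 + \frac{3}{-7 + 128}}{-864} = \left(62 + \frac{3}{121}\right) \left(- \frac{1}{864}\right) = \frac{7505}{121} \left(- \frac{1}{864}\right) = - \frac{7505}{104544}$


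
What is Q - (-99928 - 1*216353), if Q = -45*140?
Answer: 309981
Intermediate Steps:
Q = -6300
Q - (-99928 - 1*216353) = -6300 - (-99928 - 1*216353) = -6300 - (-99928 - 216353) = -6300 - 1*(-316281) = -6300 + 316281 = 309981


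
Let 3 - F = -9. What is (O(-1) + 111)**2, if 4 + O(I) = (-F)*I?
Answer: 14161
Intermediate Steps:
F = 12 (F = 3 - 1*(-9) = 3 + 9 = 12)
O(I) = -4 - 12*I (O(I) = -4 + (-1*12)*I = -4 - 12*I)
(O(-1) + 111)**2 = ((-4 - 12*(-1)) + 111)**2 = ((-4 + 12) + 111)**2 = (8 + 111)**2 = 119**2 = 14161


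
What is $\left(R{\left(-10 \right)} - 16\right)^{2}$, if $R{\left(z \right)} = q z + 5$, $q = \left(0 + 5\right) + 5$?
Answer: $12321$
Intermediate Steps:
$q = 10$ ($q = 5 + 5 = 10$)
$R{\left(z \right)} = 5 + 10 z$ ($R{\left(z \right)} = 10 z + 5 = 5 + 10 z$)
$\left(R{\left(-10 \right)} - 16\right)^{2} = \left(\left(5 + 10 \left(-10\right)\right) - 16\right)^{2} = \left(\left(5 - 100\right) - 16\right)^{2} = \left(-95 - 16\right)^{2} = \left(-111\right)^{2} = 12321$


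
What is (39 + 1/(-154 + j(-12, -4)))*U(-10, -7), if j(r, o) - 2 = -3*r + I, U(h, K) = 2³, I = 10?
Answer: 16532/53 ≈ 311.92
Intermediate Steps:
U(h, K) = 8
j(r, o) = 12 - 3*r (j(r, o) = 2 + (-3*r + 10) = 2 + (10 - 3*r) = 12 - 3*r)
(39 + 1/(-154 + j(-12, -4)))*U(-10, -7) = (39 + 1/(-154 + (12 - 3*(-12))))*8 = (39 + 1/(-154 + (12 + 36)))*8 = (39 + 1/(-154 + 48))*8 = (39 + 1/(-106))*8 = (39 - 1/106)*8 = (4133/106)*8 = 16532/53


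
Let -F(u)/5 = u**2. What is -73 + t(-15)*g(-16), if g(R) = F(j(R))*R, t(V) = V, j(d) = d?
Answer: -307273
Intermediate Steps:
F(u) = -5*u**2
g(R) = -5*R**3 (g(R) = (-5*R**2)*R = -5*R**3)
-73 + t(-15)*g(-16) = -73 - (-75)*(-16)**3 = -73 - (-75)*(-4096) = -73 - 15*20480 = -73 - 307200 = -307273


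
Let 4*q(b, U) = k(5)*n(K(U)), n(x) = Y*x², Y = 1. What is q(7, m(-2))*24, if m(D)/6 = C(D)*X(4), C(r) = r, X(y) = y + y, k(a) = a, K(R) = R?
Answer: 276480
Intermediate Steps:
X(y) = 2*y
n(x) = x² (n(x) = 1*x² = x²)
m(D) = 48*D (m(D) = 6*(D*(2*4)) = 6*(D*8) = 6*(8*D) = 48*D)
q(b, U) = 5*U²/4 (q(b, U) = (5*U²)/4 = 5*U²/4)
q(7, m(-2))*24 = (5*(48*(-2))²/4)*24 = ((5/4)*(-96)²)*24 = ((5/4)*9216)*24 = 11520*24 = 276480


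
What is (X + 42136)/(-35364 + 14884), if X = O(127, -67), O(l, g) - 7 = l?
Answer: -4227/2048 ≈ -2.0640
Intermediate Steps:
O(l, g) = 7 + l
X = 134 (X = 7 + 127 = 134)
(X + 42136)/(-35364 + 14884) = (134 + 42136)/(-35364 + 14884) = 42270/(-20480) = 42270*(-1/20480) = -4227/2048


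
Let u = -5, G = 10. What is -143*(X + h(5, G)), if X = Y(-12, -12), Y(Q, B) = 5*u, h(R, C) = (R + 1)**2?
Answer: -1573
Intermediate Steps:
h(R, C) = (1 + R)**2
Y(Q, B) = -25 (Y(Q, B) = 5*(-5) = -25)
X = -25
-143*(X + h(5, G)) = -143*(-25 + (1 + 5)**2) = -143*(-25 + 6**2) = -143*(-25 + 36) = -143*11 = -1573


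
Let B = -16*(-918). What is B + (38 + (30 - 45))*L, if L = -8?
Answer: 14504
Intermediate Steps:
B = 14688
B + (38 + (30 - 45))*L = 14688 + (38 + (30 - 45))*(-8) = 14688 + (38 - 15)*(-8) = 14688 + 23*(-8) = 14688 - 184 = 14504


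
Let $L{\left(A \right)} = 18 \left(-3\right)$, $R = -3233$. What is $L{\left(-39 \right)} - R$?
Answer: $3179$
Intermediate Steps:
$L{\left(A \right)} = -54$
$L{\left(-39 \right)} - R = -54 - -3233 = -54 + 3233 = 3179$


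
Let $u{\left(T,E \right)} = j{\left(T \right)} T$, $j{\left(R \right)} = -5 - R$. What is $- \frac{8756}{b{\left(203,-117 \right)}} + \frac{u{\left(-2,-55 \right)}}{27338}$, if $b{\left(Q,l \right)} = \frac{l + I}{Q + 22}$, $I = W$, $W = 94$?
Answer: $\frac{26929296969}{314387} \approx 85657.0$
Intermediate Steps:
$I = 94$
$u{\left(T,E \right)} = T \left(-5 - T\right)$ ($u{\left(T,E \right)} = \left(-5 - T\right) T = T \left(-5 - T\right)$)
$b{\left(Q,l \right)} = \frac{94 + l}{22 + Q}$ ($b{\left(Q,l \right)} = \frac{l + 94}{Q + 22} = \frac{94 + l}{22 + Q}$)
$- \frac{8756}{b{\left(203,-117 \right)}} + \frac{u{\left(-2,-55 \right)}}{27338} = - \frac{8756}{\frac{1}{22 + 203} \left(94 - 117\right)} + \frac{\left(-1\right) \left(-2\right) \left(5 - 2\right)}{27338} = - \frac{8756}{\frac{1}{225} \left(-23\right)} + \left(-1\right) \left(-2\right) 3 \cdot \frac{1}{27338} = - \frac{8756}{\frac{1}{225} \left(-23\right)} + 6 \cdot \frac{1}{27338} = - \frac{8756}{- \frac{23}{225}} + \frac{3}{13669} = \left(-8756\right) \left(- \frac{225}{23}\right) + \frac{3}{13669} = \frac{1970100}{23} + \frac{3}{13669} = \frac{26929296969}{314387}$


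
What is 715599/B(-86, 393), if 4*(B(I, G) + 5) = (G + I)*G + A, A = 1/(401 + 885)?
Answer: 1227013752/51710489 ≈ 23.729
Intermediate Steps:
A = 1/1286 ≈ 0.00077760
B(I, G) = -25719/5144 + G*(G + I)/4 (B(I, G) = -5 + ((G + I)*G + 1/1286)/4 = -5 + (G*(G + I) + 1/1286)/4 = -5 + (1/1286 + G*(G + I))/4 = -5 + (1/5144 + G*(G + I)/4) = -25719/5144 + G*(G + I)/4)
715599/B(-86, 393) = 715599/(-25719/5144 + (¼)*393² + (¼)*393*(-86)) = 715599/(-25719/5144 + (¼)*154449 - 16899/2) = 715599/(-25719/5144 + 154449/4 - 16899/2) = 715599/(155131467/5144) = 715599*(5144/155131467) = 1227013752/51710489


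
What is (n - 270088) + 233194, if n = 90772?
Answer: 53878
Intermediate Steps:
(n - 270088) + 233194 = (90772 - 270088) + 233194 = -179316 + 233194 = 53878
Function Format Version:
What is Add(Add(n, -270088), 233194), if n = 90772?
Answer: 53878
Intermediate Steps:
Add(Add(n, -270088), 233194) = Add(Add(90772, -270088), 233194) = Add(-179316, 233194) = 53878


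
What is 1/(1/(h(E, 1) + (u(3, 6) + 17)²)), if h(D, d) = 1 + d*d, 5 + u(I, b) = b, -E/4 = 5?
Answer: 326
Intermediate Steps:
E = -20 (E = -4*5 = -20)
u(I, b) = -5 + b
h(D, d) = 1 + d²
1/(1/(h(E, 1) + (u(3, 6) + 17)²)) = 1/(1/((1 + 1²) + ((-5 + 6) + 17)²)) = 1/(1/((1 + 1) + (1 + 17)²)) = 1/(1/(2 + 18²)) = 1/(1/(2 + 324)) = 1/(1/326) = 326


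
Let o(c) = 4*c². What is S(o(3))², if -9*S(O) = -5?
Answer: 25/81 ≈ 0.30864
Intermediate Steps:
S(O) = 5/9 (S(O) = -⅑*(-5) = 5/9)
S(o(3))² = (5/9)² = 25/81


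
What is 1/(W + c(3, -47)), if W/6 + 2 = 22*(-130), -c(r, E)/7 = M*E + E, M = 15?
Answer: -1/11908 ≈ -8.3977e-5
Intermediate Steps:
c(r, E) = -112*E (c(r, E) = -7*(15*E + E) = -112*E)
W = -17172 (W = -12 + 6*(22*(-130)) = -12 + 6*(-2860) = -12 - 17160 = -17172)
1/(W + c(3, -47)) = 1/(-17172 - 112*(-47)) = 1/(-17172 + 5264) = 1/(-11908) = -1/11908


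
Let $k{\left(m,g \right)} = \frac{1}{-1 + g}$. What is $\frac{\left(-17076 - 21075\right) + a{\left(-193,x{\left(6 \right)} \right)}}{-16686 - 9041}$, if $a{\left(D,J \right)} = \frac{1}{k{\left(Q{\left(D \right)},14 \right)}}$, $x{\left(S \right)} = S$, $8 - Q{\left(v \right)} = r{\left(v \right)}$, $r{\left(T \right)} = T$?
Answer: $\frac{38138}{25727} \approx 1.4824$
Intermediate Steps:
$Q{\left(v \right)} = 8 - v$
$a{\left(D,J \right)} = 13$ ($a{\left(D,J \right)} = \frac{1}{\frac{1}{-1 + 14}} = \frac{1}{\frac{1}{13}} = 13$)
$\frac{\left(-17076 - 21075\right) + a{\left(-193,x{\left(6 \right)} \right)}}{-16686 - 9041} = \frac{\left(-17076 - 21075\right) + 13}{-16686 - 9041} = \frac{\left(-17076 - 21075\right) + 13}{-25727} = \left(-38151 + 13\right) \left(- \frac{1}{25727}\right) = \left(-38138\right) \left(- \frac{1}{25727}\right) = \frac{38138}{25727}$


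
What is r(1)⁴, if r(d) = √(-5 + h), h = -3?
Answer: 64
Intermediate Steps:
r(d) = 2*I*√2 (r(d) = √(-5 - 3) = √(-8) = 2*I*√2)
r(1)⁴ = (2*I*√2)⁴ = 64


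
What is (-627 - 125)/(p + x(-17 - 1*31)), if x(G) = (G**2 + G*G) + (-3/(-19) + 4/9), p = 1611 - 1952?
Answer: -8037/45610 ≈ -0.17621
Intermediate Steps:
p = -341
x(G) = 103/171 + 2*G**2 (x(G) = (G**2 + G**2) + (-3*(-1/19) + 4*(1/9)) = 2*G**2 + (3/19 + 4/9) = 2*G**2 + 103/171 = 103/171 + 2*G**2)
(-627 - 125)/(p + x(-17 - 1*31)) = (-627 - 125)/(-341 + (103/171 + 2*(-17 - 1*31)**2)) = -752/(-341 + (103/171 + 2*(-17 - 31)**2)) = -752/(-341 + (103/171 + 2*(-48)**2)) = -752/(-341 + (103/171 + 2*2304)) = -752/(-341 + (103/171 + 4608)) = -752/(-341 + 788071/171) = -752/729760/171 = -752*171/729760 = -8037/45610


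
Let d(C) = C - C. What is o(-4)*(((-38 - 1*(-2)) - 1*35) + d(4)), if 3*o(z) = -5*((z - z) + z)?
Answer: -1420/3 ≈ -473.33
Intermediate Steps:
o(z) = -5*z/3 (o(z) = (-5*((z - z) + z))/3 = (-5*(0 + z))/3 = (-5*z)/3 = -5*z/3)
d(C) = 0
o(-4)*(((-38 - 1*(-2)) - 1*35) + d(4)) = (-5/3*(-4))*(((-38 - 1*(-2)) - 1*35) + 0) = 20*(((-38 + 2) - 35) + 0)/3 = 20*((-36 - 35) + 0)/3 = 20*(-71 + 0)/3 = (20/3)*(-71) = -1420/3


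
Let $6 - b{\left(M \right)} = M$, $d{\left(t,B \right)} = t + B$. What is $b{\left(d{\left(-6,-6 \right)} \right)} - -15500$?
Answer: $15518$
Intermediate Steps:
$d{\left(t,B \right)} = B + t$
$b{\left(M \right)} = 6 - M$
$b{\left(d{\left(-6,-6 \right)} \right)} - -15500 = \left(6 - \left(-6 - 6\right)\right) - -15500 = \left(6 - -12\right) + 15500 = \left(6 + 12\right) + 15500 = 18 + 15500 = 15518$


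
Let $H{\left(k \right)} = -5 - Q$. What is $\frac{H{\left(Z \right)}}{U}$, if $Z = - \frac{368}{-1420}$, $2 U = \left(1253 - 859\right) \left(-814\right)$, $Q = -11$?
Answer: $- \frac{3}{80179} \approx -3.7416 \cdot 10^{-5}$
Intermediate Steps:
$U = -160358$ ($U = \frac{\left(1253 - 859\right) \left(-814\right)}{2} = \frac{394 \left(-814\right)}{2} = \frac{1}{2} \left(-320716\right) = -160358$)
$Z = \frac{92}{355}$ ($Z = \left(-368\right) \left(- \frac{1}{1420}\right) = \frac{92}{355} \approx 0.25915$)
$H{\left(k \right)} = 6$ ($H{\left(k \right)} = -5 - -11 = -5 + 11 = 6$)
$\frac{H{\left(Z \right)}}{U} = \frac{6}{-160358} = 6 \left(- \frac{1}{160358}\right) = - \frac{3}{80179}$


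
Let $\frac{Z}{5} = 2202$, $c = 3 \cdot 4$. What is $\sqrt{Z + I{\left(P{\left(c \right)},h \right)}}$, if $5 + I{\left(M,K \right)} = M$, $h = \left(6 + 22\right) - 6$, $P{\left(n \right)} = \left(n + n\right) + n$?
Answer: $\sqrt{11041} \approx 105.08$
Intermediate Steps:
$c = 12$
$P{\left(n \right)} = 3 n$ ($P{\left(n \right)} = 2 n + n = 3 n$)
$h = 22$ ($h = 28 - 6 = 22$)
$I{\left(M,K \right)} = -5 + M$
$Z = 11010$ ($Z = 5 \cdot 2202 = 11010$)
$\sqrt{Z + I{\left(P{\left(c \right)},h \right)}} = \sqrt{11010 + \left(-5 + 3 \cdot 12\right)} = \sqrt{11010 + \left(-5 + 36\right)} = \sqrt{11010 + 31} = \sqrt{11041}$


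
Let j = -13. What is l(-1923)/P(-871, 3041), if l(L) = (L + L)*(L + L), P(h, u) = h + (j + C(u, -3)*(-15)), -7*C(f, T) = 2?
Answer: -51771006/3079 ≈ -16814.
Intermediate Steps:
C(f, T) = -2/7 (C(f, T) = -⅐*2 = -2/7)
P(h, u) = -61/7 + h (P(h, u) = h + (-13 - 2/7*(-15)) = h + (-13 + 30/7) = h - 61/7 = -61/7 + h)
l(L) = 4*L² (l(L) = (2*L)*(2*L) = 4*L²)
l(-1923)/P(-871, 3041) = (4*(-1923)²)/(-61/7 - 871) = (4*3697929)/(-6158/7) = 14791716*(-7/6158) = -51771006/3079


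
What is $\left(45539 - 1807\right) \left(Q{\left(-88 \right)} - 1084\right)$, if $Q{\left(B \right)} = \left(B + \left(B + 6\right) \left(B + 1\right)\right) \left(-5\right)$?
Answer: $-1588083848$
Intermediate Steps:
$Q{\left(B \right)} = - 5 B - 5 \left(1 + B\right) \left(6 + B\right)$ ($Q{\left(B \right)} = \left(B + \left(6 + B\right) \left(1 + B\right)\right) \left(-5\right) = \left(B + \left(1 + B\right) \left(6 + B\right)\right) \left(-5\right) = - 5 B - 5 \left(1 + B\right) \left(6 + B\right)$)
$\left(45539 - 1807\right) \left(Q{\left(-88 \right)} - 1084\right) = \left(45539 - 1807\right) \left(\left(-30 - -3520 - 5 \left(-88\right)^{2}\right) - 1084\right) = 43732 \left(\left(-30 + 3520 - 38720\right) - 1084\right) = 43732 \left(-35230 - 1084\right) = 43732 \left(-36314\right) = -1588083848$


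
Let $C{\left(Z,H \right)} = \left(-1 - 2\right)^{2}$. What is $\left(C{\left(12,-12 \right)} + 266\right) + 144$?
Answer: $419$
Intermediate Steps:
$C{\left(Z,H \right)} = 9$ ($C{\left(Z,H \right)} = \left(-3\right)^{2} = 9$)
$\left(C{\left(12,-12 \right)} + 266\right) + 144 = \left(9 + 266\right) + 144 = 275 + 144 = 419$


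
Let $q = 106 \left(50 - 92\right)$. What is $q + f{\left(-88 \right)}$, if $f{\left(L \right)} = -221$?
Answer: $-4673$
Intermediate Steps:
$q = -4452$ ($q = 106 \left(-42\right) = -4452$)
$q + f{\left(-88 \right)} = -4452 - 221 = -4673$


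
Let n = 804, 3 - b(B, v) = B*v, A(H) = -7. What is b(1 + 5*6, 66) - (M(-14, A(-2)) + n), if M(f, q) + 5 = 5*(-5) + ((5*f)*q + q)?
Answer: -3300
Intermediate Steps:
b(B, v) = 3 - B*v
M(f, q) = -30 + q + 5*f*q (M(f, q) = -5 + (5*(-5) + ((5*f)*q + q)) = -5 + (-25 + (5*f*q + q)) = -5 + (-25 + (q + 5*f*q)) = -5 + (-25 + q + 5*f*q) = -30 + q + 5*f*q)
b(1 + 5*6, 66) - (M(-14, A(-2)) + n) = (3 - 1*(1 + 5*6)*66) - ((-30 - 7 + 5*(-14)*(-7)) + 804) = (3 - 1*(1 + 30)*66) - ((-30 - 7 + 490) + 804) = (3 - 1*31*66) - (453 + 804) = (3 - 2046) - 1*1257 = -2043 - 1257 = -3300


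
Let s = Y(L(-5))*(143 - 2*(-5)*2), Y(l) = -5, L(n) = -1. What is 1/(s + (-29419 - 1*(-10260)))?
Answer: -1/19974 ≈ -5.0065e-5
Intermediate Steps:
s = -815 (s = -5*(143 - 2*(-5)*2) = -5*(143 + 10*2) = -5*(143 + 20) = -5*163 = -815)
1/(s + (-29419 - 1*(-10260))) = 1/(-815 + (-29419 - 1*(-10260))) = 1/(-815 + (-29419 + 10260)) = 1/(-815 - 19159) = 1/(-19974) = -1/19974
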